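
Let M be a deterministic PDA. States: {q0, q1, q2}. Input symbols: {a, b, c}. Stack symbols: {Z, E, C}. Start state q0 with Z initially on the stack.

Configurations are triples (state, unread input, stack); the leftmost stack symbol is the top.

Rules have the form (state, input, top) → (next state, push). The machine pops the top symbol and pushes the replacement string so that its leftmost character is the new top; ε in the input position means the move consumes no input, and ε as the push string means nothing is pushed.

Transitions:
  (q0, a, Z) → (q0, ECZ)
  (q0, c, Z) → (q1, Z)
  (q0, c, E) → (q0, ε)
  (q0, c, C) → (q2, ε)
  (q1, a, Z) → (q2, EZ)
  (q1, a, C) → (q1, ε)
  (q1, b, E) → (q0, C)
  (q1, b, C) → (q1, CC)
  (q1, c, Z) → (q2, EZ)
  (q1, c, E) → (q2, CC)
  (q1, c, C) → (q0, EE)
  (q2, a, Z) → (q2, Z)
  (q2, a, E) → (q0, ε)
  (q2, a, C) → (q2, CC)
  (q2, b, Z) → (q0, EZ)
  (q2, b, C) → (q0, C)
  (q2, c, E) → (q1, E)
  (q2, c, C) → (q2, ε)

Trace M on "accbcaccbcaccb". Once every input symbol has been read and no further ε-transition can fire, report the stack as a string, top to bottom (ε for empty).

(q0, accbcaccbcaccb, Z)
  read a, top Z: go to q0, push ECZ → (q0, ccbcaccbcaccb, ECZ)
  read c, top E: go to q0, push ε → (q0, cbcaccbcaccb, CZ)
  read c, top C: go to q2, push ε → (q2, bcaccbcaccb, Z)
  read b, top Z: go to q0, push EZ → (q0, caccbcaccb, EZ)
  read c, top E: go to q0, push ε → (q0, accbcaccb, Z)
  read a, top Z: go to q0, push ECZ → (q0, ccbcaccb, ECZ)
  read c, top E: go to q0, push ε → (q0, cbcaccb, CZ)
  read c, top C: go to q2, push ε → (q2, bcaccb, Z)
  read b, top Z: go to q0, push EZ → (q0, caccb, EZ)
  read c, top E: go to q0, push ε → (q0, accb, Z)
  read a, top Z: go to q0, push ECZ → (q0, ccb, ECZ)
  read c, top E: go to q0, push ε → (q0, cb, CZ)
  read c, top C: go to q2, push ε → (q2, b, Z)
  read b, top Z: go to q0, push EZ → (q0, ε, EZ)
All input consumed in state q0 with stack EZ.

EZ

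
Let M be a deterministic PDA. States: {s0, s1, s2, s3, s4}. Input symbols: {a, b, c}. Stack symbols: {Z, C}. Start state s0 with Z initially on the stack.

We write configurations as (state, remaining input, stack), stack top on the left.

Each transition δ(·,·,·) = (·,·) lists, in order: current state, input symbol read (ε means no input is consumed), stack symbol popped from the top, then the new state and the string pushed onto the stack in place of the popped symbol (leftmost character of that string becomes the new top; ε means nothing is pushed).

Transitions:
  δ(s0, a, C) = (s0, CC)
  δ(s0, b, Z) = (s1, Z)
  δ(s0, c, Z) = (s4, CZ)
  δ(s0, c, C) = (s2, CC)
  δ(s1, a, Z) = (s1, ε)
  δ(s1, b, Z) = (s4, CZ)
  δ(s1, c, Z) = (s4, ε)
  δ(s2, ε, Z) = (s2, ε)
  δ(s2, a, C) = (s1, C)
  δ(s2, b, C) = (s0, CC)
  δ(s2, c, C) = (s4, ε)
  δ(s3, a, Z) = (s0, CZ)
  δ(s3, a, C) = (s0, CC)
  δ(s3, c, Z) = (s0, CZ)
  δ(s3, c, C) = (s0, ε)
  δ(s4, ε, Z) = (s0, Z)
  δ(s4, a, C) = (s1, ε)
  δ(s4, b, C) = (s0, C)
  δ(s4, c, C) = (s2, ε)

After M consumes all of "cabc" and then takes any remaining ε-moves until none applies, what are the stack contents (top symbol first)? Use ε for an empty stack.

ε

(s0, cabc, Z)
  read c, top Z: go to s4, push CZ → (s4, abc, CZ)
  read a, top C: go to s1, push ε → (s1, bc, Z)
  read b, top Z: go to s4, push CZ → (s4, c, CZ)
  read c, top C: go to s2, push ε → (s2, ε, Z)
  ε-move, top Z: go to s2, push ε → (s2, ε, ε)
All input consumed in state s2 with stack ε.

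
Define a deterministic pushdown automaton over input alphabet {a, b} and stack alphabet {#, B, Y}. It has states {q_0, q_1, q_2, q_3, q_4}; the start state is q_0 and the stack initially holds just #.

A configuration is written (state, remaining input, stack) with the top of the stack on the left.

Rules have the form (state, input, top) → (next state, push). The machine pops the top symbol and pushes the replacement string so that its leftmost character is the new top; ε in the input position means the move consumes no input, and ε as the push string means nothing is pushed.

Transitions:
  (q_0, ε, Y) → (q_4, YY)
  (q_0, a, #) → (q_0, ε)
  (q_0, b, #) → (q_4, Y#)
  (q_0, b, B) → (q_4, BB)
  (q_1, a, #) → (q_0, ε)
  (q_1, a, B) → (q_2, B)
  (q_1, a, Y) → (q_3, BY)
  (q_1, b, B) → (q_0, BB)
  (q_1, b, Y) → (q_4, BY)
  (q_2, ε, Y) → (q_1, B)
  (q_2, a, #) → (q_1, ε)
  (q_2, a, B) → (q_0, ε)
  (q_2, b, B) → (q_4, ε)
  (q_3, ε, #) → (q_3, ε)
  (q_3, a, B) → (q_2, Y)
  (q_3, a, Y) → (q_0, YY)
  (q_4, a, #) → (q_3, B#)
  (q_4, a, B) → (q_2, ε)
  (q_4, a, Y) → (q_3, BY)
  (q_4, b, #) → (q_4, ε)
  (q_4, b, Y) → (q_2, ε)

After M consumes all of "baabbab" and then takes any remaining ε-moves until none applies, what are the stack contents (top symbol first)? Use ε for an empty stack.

(q_0, baabbab, #)
  read b, top #: go to q_4, push Y# → (q_4, aabbab, Y#)
  read a, top Y: go to q_3, push BY → (q_3, abbab, BY#)
  read a, top B: go to q_2, push Y → (q_2, bbab, YY#)
  ε-move, top Y: go to q_1, push B → (q_1, bbab, BY#)
  read b, top B: go to q_0, push BB → (q_0, bab, BBY#)
  read b, top B: go to q_4, push BB → (q_4, ab, BBBY#)
  read a, top B: go to q_2, push ε → (q_2, b, BBY#)
  read b, top B: go to q_4, push ε → (q_4, ε, BY#)
All input consumed in state q_4 with stack BY#.

BY#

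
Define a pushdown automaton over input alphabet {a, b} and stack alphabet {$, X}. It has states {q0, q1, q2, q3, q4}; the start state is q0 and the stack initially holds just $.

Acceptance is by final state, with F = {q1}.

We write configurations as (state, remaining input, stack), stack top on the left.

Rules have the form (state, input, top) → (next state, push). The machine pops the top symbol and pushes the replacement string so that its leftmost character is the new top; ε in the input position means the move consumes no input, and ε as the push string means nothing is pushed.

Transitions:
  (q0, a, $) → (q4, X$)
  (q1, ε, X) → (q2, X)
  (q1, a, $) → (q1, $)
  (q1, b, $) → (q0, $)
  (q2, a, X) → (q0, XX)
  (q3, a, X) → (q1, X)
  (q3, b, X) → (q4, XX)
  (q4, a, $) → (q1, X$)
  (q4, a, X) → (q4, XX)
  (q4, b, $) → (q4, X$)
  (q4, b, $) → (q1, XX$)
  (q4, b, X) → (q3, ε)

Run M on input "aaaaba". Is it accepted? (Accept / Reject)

One accepting computation: (q0, aaaaba, $) ⊢ (q4, aaaba, X$) ⊢ (q4, aaba, XX$) ⊢ (q4, aba, XXX$) ⊢ (q4, ba, XXXX$) ⊢ (q3, a, XXX$) ⊢ (q1, ε, XXX$)
All input consumed and state q1 ∈ F.

Accept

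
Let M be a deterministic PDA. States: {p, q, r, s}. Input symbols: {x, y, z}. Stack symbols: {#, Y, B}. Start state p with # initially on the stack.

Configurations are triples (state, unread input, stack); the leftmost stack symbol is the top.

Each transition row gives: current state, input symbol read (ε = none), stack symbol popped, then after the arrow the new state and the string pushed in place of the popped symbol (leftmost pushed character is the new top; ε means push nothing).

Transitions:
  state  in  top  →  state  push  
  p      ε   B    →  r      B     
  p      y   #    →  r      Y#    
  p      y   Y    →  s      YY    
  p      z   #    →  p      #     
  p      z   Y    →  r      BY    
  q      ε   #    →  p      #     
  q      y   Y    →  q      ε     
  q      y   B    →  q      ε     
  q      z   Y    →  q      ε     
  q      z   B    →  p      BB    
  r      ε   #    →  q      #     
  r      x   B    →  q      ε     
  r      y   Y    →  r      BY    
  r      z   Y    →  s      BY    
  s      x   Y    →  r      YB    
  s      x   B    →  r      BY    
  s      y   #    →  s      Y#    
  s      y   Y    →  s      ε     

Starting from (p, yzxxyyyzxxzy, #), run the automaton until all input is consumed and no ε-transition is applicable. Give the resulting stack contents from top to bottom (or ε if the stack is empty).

(p, yzxxyyyzxxzy, #) ⊢ (r, zxxyyyzxxzy, Y#) ⊢ (s, xxyyyzxxzy, BY#) ⊢ (r, xyyyzxxzy, BYY#) ⊢ (q, yyyzxxzy, YY#) ⊢ (q, yyzxxzy, Y#) ⊢ (q, yzxxzy, #) ⊢ (p, yzxxzy, #) ⊢ (r, zxxzy, Y#) ⊢ (s, xxzy, BY#) ⊢ (r, xzy, BYY#) ⊢ (q, zy, YY#) ⊢ (q, y, Y#) ⊢ (q, ε, #) ⊢ (p, ε, #)
All input consumed in state p with stack #.

#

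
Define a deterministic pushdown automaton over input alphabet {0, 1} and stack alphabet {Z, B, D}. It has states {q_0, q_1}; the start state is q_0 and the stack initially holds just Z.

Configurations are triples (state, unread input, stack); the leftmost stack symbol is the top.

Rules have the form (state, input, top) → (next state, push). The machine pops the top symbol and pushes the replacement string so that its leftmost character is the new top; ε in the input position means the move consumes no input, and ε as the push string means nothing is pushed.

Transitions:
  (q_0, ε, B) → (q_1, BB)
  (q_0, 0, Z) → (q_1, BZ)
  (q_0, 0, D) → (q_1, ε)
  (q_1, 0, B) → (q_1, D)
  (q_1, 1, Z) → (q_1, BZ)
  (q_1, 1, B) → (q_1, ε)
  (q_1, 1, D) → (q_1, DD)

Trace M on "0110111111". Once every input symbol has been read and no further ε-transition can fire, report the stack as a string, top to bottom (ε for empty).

DDDDDDDZ

(q_0, 0110111111, Z)
  read 0, top Z: go to q_1, push BZ → (q_1, 110111111, BZ)
  read 1, top B: go to q_1, push ε → (q_1, 10111111, Z)
  read 1, top Z: go to q_1, push BZ → (q_1, 0111111, BZ)
  read 0, top B: go to q_1, push D → (q_1, 111111, DZ)
  read 1, top D: go to q_1, push DD → (q_1, 11111, DDZ)
  read 1, top D: go to q_1, push DD → (q_1, 1111, DDDZ)
  read 1, top D: go to q_1, push DD → (q_1, 111, DDDDZ)
  read 1, top D: go to q_1, push DD → (q_1, 11, DDDDDZ)
  read 1, top D: go to q_1, push DD → (q_1, 1, DDDDDDZ)
  read 1, top D: go to q_1, push DD → (q_1, ε, DDDDDDDZ)
All input consumed in state q_1 with stack DDDDDDDZ.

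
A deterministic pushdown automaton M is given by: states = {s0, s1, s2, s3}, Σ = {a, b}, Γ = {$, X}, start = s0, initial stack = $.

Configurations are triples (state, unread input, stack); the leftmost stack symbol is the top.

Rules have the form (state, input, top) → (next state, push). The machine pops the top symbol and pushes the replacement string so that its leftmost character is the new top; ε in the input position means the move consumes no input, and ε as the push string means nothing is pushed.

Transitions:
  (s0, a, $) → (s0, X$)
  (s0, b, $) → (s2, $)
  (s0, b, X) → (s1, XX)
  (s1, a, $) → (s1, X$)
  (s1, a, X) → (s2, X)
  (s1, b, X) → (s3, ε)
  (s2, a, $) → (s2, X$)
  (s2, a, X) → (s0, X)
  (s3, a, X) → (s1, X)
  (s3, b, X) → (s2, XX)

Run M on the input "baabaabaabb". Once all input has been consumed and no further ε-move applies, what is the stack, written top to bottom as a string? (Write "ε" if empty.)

(s0, baabaabaabb, $)
  read b, top $: go to s2, push $ → (s2, aabaabaabb, $)
  read a, top $: go to s2, push X$ → (s2, abaabaabb, X$)
  read a, top X: go to s0, push X → (s0, baabaabb, X$)
  read b, top X: go to s1, push XX → (s1, aabaabb, XX$)
  read a, top X: go to s2, push X → (s2, abaabb, XX$)
  read a, top X: go to s0, push X → (s0, baabb, XX$)
  read b, top X: go to s1, push XX → (s1, aabb, XXX$)
  read a, top X: go to s2, push X → (s2, abb, XXX$)
  read a, top X: go to s0, push X → (s0, bb, XXX$)
  read b, top X: go to s1, push XX → (s1, b, XXXX$)
  read b, top X: go to s3, push ε → (s3, ε, XXX$)
All input consumed in state s3 with stack XXX$.

XXX$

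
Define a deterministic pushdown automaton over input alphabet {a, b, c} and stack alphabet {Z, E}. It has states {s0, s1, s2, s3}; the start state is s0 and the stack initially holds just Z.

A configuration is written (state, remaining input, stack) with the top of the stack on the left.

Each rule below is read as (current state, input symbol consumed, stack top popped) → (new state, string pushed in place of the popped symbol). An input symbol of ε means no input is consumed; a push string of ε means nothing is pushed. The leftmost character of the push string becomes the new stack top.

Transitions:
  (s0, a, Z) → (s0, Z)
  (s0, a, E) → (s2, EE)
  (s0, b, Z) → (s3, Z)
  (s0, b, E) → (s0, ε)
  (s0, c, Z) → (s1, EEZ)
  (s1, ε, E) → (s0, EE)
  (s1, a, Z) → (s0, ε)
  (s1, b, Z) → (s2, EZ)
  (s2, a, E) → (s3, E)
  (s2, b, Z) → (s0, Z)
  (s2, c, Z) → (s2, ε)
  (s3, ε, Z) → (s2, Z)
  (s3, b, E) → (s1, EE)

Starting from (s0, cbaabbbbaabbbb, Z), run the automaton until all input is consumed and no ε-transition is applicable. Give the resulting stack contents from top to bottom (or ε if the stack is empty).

(s0, cbaabbbbaabbbb, Z)
  read c, top Z: go to s1, push EEZ → (s1, baabbbbaabbbb, EEZ)
  ε-move, top E: go to s0, push EE → (s0, baabbbbaabbbb, EEEZ)
  read b, top E: go to s0, push ε → (s0, aabbbbaabbbb, EEZ)
  read a, top E: go to s2, push EE → (s2, abbbbaabbbb, EEEZ)
  read a, top E: go to s3, push E → (s3, bbbbaabbbb, EEEZ)
  read b, top E: go to s1, push EE → (s1, bbbaabbbb, EEEEZ)
  ε-move, top E: go to s0, push EE → (s0, bbbaabbbb, EEEEEZ)
  read b, top E: go to s0, push ε → (s0, bbaabbbb, EEEEZ)
  read b, top E: go to s0, push ε → (s0, baabbbb, EEEZ)
  read b, top E: go to s0, push ε → (s0, aabbbb, EEZ)
  read a, top E: go to s2, push EE → (s2, abbbb, EEEZ)
  read a, top E: go to s3, push E → (s3, bbbb, EEEZ)
  read b, top E: go to s1, push EE → (s1, bbb, EEEEZ)
  ε-move, top E: go to s0, push EE → (s0, bbb, EEEEEZ)
  read b, top E: go to s0, push ε → (s0, bb, EEEEZ)
  read b, top E: go to s0, push ε → (s0, b, EEEZ)
  read b, top E: go to s0, push ε → (s0, ε, EEZ)
All input consumed in state s0 with stack EEZ.

EEZ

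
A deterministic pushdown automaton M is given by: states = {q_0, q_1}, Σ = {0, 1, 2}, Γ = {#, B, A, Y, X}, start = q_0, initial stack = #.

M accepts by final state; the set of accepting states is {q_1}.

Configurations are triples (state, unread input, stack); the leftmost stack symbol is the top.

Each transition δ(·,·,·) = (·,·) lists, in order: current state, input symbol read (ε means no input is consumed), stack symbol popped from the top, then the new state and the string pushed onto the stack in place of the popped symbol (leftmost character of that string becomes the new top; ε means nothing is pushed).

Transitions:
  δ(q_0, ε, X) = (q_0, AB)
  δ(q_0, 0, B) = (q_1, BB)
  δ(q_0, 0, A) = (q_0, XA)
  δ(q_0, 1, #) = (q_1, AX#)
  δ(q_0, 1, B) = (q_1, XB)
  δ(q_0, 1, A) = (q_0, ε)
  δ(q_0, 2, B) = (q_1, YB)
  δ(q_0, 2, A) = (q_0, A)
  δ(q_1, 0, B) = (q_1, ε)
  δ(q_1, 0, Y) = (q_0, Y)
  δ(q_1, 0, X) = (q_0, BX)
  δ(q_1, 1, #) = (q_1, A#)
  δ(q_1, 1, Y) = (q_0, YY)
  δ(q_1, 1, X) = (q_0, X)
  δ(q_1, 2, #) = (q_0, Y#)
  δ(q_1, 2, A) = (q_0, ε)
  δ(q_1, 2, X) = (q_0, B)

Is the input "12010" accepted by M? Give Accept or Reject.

(q_0, 12010, #)
  read 1, top #: go to q_1, push AX# → (q_1, 2010, AX#)
  read 2, top A: go to q_0, push ε → (q_0, 010, X#)
  ε-move, top X: go to q_0, push AB → (q_0, 010, AB#)
  read 0, top A: go to q_0, push XA → (q_0, 10, XAB#)
  ε-move, top X: go to q_0, push AB → (q_0, 10, ABAB#)
  read 1, top A: go to q_0, push ε → (q_0, 0, BAB#)
  read 0, top B: go to q_1, push BB → (q_1, ε, BBAB#)
All input consumed; state q_1 ∈ F.

Accept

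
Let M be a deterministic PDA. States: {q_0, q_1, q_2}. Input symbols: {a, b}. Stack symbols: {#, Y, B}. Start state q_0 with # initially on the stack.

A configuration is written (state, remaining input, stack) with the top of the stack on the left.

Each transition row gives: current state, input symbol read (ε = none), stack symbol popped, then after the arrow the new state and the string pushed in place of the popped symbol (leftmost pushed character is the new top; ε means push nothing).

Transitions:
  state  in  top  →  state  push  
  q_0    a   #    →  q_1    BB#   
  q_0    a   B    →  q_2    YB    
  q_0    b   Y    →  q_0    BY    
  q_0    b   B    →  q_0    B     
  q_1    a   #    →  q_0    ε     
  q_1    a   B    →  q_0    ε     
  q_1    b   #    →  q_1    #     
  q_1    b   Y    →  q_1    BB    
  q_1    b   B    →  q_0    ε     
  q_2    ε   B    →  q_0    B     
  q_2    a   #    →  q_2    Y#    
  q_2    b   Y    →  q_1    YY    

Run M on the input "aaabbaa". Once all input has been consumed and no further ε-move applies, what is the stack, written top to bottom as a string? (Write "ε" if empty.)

(q_0, aaabbaa, #)
  read a, top #: go to q_1, push BB# → (q_1, aabbaa, BB#)
  read a, top B: go to q_0, push ε → (q_0, abbaa, B#)
  read a, top B: go to q_2, push YB → (q_2, bbaa, YB#)
  read b, top Y: go to q_1, push YY → (q_1, baa, YYB#)
  read b, top Y: go to q_1, push BB → (q_1, aa, BBYB#)
  read a, top B: go to q_0, push ε → (q_0, a, BYB#)
  read a, top B: go to q_2, push YB → (q_2, ε, YBYB#)
All input consumed in state q_2 with stack YBYB#.

YBYB#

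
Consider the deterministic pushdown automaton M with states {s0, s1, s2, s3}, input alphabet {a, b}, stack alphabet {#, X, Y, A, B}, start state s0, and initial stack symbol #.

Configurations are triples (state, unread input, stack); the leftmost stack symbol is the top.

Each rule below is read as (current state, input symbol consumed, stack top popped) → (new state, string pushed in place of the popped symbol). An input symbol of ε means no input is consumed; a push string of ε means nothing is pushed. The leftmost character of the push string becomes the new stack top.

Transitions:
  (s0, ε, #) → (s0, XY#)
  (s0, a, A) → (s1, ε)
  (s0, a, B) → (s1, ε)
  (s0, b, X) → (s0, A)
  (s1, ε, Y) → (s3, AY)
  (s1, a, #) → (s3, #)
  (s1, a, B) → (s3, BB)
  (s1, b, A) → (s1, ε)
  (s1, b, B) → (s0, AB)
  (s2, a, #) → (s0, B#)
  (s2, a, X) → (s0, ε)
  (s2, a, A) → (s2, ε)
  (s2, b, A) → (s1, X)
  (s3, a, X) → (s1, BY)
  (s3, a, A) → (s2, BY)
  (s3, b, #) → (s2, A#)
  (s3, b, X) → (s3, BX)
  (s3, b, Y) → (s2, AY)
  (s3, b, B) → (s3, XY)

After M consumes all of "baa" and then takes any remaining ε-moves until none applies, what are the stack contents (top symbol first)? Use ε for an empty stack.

BYY#

(s0, baa, #) ⊢ (s0, baa, XY#) ⊢ (s0, aa, AY#) ⊢ (s1, a, Y#) ⊢ (s3, a, AY#) ⊢ (s2, ε, BYY#)
All input consumed in state s2 with stack BYY#.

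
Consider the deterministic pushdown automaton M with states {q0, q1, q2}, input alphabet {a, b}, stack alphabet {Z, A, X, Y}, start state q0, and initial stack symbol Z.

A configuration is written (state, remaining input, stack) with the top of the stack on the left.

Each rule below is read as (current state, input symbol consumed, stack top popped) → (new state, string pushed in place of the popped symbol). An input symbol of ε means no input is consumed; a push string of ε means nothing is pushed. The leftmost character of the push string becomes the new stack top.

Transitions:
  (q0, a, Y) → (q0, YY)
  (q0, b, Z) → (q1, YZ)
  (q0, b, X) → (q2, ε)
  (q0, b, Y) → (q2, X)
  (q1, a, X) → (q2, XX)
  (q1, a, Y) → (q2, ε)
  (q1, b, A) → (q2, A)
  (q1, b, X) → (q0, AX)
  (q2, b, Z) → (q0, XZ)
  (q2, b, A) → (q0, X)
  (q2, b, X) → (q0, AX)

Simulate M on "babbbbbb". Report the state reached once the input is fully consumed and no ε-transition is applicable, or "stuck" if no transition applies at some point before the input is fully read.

q2

(q0, babbbbbb, Z)
  read b, top Z: go to q1, push YZ → (q1, abbbbbb, YZ)
  read a, top Y: go to q2, push ε → (q2, bbbbbb, Z)
  read b, top Z: go to q0, push XZ → (q0, bbbbb, XZ)
  read b, top X: go to q2, push ε → (q2, bbbb, Z)
  read b, top Z: go to q0, push XZ → (q0, bbb, XZ)
  read b, top X: go to q2, push ε → (q2, bb, Z)
  read b, top Z: go to q0, push XZ → (q0, b, XZ)
  read b, top X: go to q2, push ε → (q2, ε, Z)
All input consumed; M is in state q2.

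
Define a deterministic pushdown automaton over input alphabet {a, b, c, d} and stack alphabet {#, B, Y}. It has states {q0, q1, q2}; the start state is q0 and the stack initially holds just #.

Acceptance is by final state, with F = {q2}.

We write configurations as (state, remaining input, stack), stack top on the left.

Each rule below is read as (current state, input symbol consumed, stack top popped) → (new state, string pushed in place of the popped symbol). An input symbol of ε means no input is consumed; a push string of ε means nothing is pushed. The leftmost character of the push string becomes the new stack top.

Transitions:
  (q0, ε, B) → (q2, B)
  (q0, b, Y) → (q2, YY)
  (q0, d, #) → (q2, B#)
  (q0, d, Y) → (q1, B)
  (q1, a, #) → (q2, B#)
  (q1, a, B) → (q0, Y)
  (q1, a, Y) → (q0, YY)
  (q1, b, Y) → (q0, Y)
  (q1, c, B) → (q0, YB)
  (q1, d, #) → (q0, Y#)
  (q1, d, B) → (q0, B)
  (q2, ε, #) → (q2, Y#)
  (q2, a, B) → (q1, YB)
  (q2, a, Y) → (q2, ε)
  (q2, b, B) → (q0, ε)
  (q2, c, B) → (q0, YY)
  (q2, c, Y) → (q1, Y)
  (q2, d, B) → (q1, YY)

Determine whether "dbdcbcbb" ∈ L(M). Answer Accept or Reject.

Accept

(q0, dbdcbcbb, #) ⊢ (q2, bdcbcbb, B#) ⊢ (q0, dcbcbb, #) ⊢ (q2, cbcbb, B#) ⊢ (q0, bcbb, YY#) ⊢ (q2, cbb, YYY#) ⊢ (q1, bb, YYY#) ⊢ (q0, b, YYY#) ⊢ (q2, ε, YYYY#)
All input consumed; state q2 ∈ F.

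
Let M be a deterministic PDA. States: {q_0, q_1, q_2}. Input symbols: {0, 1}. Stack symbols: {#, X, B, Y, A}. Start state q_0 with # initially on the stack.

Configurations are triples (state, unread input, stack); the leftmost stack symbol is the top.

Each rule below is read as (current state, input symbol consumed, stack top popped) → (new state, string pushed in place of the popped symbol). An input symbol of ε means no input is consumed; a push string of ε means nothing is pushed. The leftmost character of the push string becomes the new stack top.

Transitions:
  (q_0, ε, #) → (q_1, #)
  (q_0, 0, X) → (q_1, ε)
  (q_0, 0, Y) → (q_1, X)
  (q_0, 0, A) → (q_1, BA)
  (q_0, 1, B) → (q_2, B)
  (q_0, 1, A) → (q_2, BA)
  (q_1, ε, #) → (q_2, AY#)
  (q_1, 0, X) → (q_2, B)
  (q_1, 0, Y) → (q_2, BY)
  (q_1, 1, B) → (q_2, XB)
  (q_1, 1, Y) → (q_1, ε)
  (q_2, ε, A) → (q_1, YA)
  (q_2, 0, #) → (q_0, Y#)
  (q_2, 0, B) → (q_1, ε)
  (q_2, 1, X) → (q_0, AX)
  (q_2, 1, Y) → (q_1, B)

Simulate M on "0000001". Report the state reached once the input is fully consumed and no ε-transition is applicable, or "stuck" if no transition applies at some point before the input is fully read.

q_1

(q_0, 0000001, #)
  ε-move, top #: go to q_1, push # → (q_1, 0000001, #)
  ε-move, top #: go to q_2, push AY# → (q_2, 0000001, AY#)
  ε-move, top A: go to q_1, push YA → (q_1, 0000001, YAY#)
  read 0, top Y: go to q_2, push BY → (q_2, 000001, BYAY#)
  read 0, top B: go to q_1, push ε → (q_1, 00001, YAY#)
  read 0, top Y: go to q_2, push BY → (q_2, 0001, BYAY#)
  read 0, top B: go to q_1, push ε → (q_1, 001, YAY#)
  read 0, top Y: go to q_2, push BY → (q_2, 01, BYAY#)
  read 0, top B: go to q_1, push ε → (q_1, 1, YAY#)
  read 1, top Y: go to q_1, push ε → (q_1, ε, AY#)
All input consumed; M is in state q_1.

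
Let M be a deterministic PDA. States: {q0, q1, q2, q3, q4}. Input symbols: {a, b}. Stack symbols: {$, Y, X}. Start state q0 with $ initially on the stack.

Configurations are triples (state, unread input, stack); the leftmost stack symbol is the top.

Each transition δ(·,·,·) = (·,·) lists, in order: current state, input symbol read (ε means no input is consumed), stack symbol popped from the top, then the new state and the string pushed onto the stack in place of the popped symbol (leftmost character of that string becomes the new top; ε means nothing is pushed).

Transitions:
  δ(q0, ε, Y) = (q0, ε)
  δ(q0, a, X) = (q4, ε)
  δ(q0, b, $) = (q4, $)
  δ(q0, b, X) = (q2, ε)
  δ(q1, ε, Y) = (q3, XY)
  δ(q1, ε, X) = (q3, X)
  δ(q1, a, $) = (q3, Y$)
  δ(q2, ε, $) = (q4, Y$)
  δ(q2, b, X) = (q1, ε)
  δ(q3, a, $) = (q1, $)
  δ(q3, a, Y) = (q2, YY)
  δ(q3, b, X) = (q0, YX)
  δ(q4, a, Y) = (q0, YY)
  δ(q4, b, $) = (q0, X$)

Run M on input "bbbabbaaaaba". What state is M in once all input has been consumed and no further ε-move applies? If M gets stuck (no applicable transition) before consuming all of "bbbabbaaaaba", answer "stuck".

(q0, bbbabbaaaaba, $)
  read b, top $: go to q4, push $ → (q4, bbabbaaaaba, $)
  read b, top $: go to q0, push X$ → (q0, babbaaaaba, X$)
  read b, top X: go to q2, push ε → (q2, abbaaaaba, $)
  ε-move, top $: go to q4, push Y$ → (q4, abbaaaaba, Y$)
  read a, top Y: go to q0, push YY → (q0, bbaaaaba, YY$)
  ε-move, top Y: go to q0, push ε → (q0, bbaaaaba, Y$)
  ε-move, top Y: go to q0, push ε → (q0, bbaaaaba, $)
  read b, top $: go to q4, push $ → (q4, baaaaba, $)
  read b, top $: go to q0, push X$ → (q0, aaaaba, X$)
  read a, top X: go to q4, push ε → (q4, aaaba, $)
No transition for (q4, a, top $); M blocks with input aaaba remaining.

stuck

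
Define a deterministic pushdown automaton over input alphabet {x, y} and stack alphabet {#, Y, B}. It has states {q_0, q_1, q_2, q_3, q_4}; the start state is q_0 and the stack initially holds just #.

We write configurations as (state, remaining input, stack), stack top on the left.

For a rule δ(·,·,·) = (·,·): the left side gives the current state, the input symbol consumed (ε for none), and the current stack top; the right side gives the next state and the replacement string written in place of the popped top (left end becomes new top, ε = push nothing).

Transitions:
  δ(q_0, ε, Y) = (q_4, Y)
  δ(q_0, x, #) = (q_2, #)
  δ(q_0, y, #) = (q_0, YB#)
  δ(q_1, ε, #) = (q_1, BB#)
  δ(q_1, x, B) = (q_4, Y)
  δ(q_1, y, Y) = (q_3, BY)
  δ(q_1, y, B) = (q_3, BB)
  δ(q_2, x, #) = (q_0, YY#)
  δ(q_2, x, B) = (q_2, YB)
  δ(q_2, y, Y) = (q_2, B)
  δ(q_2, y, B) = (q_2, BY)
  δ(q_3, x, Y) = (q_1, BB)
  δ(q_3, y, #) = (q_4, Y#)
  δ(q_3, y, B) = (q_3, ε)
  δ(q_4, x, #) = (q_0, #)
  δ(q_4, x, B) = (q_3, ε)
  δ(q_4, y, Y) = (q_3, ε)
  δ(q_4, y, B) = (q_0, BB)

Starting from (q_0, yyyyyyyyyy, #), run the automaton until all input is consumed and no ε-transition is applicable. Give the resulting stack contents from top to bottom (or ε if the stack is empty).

(q_0, yyyyyyyyyy, #)
  read y, top #: go to q_0, push YB# → (q_0, yyyyyyyyy, YB#)
  ε-move, top Y: go to q_4, push Y → (q_4, yyyyyyyyy, YB#)
  read y, top Y: go to q_3, push ε → (q_3, yyyyyyyy, B#)
  read y, top B: go to q_3, push ε → (q_3, yyyyyyy, #)
  read y, top #: go to q_4, push Y# → (q_4, yyyyyy, Y#)
  read y, top Y: go to q_3, push ε → (q_3, yyyyy, #)
  read y, top #: go to q_4, push Y# → (q_4, yyyy, Y#)
  read y, top Y: go to q_3, push ε → (q_3, yyy, #)
  read y, top #: go to q_4, push Y# → (q_4, yy, Y#)
  read y, top Y: go to q_3, push ε → (q_3, y, #)
  read y, top #: go to q_4, push Y# → (q_4, ε, Y#)
All input consumed in state q_4 with stack Y#.

Y#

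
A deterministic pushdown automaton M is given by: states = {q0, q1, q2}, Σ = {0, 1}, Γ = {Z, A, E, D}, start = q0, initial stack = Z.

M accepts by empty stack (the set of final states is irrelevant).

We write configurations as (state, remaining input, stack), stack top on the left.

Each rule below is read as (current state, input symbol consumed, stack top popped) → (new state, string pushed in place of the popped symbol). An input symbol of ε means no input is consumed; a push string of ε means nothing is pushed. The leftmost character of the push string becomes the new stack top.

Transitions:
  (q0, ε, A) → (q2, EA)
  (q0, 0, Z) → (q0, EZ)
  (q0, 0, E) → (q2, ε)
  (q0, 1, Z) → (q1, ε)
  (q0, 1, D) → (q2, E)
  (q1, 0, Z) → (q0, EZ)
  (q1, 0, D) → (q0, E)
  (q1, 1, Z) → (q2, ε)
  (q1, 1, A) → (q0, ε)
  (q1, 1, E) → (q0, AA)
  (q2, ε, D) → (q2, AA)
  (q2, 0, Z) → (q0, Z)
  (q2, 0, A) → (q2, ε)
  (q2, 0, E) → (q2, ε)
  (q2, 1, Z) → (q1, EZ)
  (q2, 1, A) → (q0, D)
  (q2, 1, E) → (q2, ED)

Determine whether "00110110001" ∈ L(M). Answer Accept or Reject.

(q0, 00110110001, Z) ⊢ (q0, 0110110001, EZ) ⊢ (q2, 110110001, Z) ⊢ (q1, 10110001, EZ) ⊢ (q0, 0110001, AAZ) ⊢ (q2, 0110001, EAAZ) ⊢ (q2, 110001, AAZ) ⊢ (q0, 10001, DAZ) ⊢ (q2, 0001, EAZ) ⊢ (q2, 001, AZ) ⊢ (q2, 01, Z) ⊢ (q0, 1, Z) ⊢ (q1, ε, ε)
All input consumed and the stack is empty.

Accept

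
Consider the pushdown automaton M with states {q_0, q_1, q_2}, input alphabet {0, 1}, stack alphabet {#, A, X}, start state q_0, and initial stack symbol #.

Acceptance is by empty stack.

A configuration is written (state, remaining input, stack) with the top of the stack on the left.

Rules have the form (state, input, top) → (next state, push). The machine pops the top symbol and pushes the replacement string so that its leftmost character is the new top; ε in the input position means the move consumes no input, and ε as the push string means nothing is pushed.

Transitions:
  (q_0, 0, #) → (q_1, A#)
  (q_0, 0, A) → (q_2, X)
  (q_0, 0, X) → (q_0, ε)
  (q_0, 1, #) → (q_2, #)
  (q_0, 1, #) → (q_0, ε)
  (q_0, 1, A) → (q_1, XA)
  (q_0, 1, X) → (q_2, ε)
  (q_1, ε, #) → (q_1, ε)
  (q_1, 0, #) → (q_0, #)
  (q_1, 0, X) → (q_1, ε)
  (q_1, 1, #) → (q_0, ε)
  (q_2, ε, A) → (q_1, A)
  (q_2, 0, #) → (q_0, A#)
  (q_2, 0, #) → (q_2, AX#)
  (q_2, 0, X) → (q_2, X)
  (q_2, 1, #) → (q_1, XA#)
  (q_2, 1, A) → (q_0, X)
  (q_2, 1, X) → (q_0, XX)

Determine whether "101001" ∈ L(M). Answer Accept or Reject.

One accepting computation: (q_0, 101001, #) ⊢ (q_2, 01001, #) ⊢ (q_2, 1001, AX#) ⊢ (q_0, 001, XX#) ⊢ (q_0, 01, X#) ⊢ (q_0, 1, #) ⊢ (q_0, ε, ε)
All input consumed and the stack is empty.

Accept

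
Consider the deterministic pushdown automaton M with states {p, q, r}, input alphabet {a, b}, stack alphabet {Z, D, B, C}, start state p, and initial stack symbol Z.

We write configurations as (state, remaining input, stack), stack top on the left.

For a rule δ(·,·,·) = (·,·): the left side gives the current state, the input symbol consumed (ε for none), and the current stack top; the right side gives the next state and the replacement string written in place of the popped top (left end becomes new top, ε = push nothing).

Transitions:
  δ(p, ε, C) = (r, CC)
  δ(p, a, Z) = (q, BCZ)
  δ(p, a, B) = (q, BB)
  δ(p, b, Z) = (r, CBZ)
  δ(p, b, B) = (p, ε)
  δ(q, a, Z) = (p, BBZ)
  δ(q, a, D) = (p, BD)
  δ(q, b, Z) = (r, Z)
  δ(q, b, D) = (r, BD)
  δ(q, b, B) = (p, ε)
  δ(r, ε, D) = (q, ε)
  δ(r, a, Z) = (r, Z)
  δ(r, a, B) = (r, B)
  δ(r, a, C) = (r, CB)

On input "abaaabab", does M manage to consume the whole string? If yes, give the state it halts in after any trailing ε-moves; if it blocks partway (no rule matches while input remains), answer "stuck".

(p, abaaabab, Z) ⊢ (q, baaabab, BCZ) ⊢ (p, aaabab, CZ) ⊢ (r, aaabab, CCZ) ⊢ (r, aabab, CBCZ) ⊢ (r, abab, CBBCZ) ⊢ (r, bab, CBBBCZ)
No transition for (r, b, top C); M blocks with input bab remaining.

stuck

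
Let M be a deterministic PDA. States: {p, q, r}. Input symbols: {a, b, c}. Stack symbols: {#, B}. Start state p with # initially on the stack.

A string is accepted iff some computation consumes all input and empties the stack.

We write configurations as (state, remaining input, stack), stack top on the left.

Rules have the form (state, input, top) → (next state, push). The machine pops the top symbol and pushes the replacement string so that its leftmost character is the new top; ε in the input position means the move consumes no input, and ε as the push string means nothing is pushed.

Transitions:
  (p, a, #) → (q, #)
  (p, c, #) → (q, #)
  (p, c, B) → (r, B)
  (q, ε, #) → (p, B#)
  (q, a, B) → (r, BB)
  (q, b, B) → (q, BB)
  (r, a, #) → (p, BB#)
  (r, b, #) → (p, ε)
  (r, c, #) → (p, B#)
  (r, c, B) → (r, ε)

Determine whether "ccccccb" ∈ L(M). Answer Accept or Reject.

(p, ccccccb, #)
  read c, top #: go to q, push # → (q, cccccb, #)
  ε-move, top #: go to p, push B# → (p, cccccb, B#)
  read c, top B: go to r, push B → (r, ccccb, B#)
  read c, top B: go to r, push ε → (r, cccb, #)
  read c, top #: go to p, push B# → (p, ccb, B#)
  read c, top B: go to r, push B → (r, cb, B#)
  read c, top B: go to r, push ε → (r, b, #)
  read b, top #: go to p, push ε → (p, ε, ε)
All input consumed and the stack is empty.

Accept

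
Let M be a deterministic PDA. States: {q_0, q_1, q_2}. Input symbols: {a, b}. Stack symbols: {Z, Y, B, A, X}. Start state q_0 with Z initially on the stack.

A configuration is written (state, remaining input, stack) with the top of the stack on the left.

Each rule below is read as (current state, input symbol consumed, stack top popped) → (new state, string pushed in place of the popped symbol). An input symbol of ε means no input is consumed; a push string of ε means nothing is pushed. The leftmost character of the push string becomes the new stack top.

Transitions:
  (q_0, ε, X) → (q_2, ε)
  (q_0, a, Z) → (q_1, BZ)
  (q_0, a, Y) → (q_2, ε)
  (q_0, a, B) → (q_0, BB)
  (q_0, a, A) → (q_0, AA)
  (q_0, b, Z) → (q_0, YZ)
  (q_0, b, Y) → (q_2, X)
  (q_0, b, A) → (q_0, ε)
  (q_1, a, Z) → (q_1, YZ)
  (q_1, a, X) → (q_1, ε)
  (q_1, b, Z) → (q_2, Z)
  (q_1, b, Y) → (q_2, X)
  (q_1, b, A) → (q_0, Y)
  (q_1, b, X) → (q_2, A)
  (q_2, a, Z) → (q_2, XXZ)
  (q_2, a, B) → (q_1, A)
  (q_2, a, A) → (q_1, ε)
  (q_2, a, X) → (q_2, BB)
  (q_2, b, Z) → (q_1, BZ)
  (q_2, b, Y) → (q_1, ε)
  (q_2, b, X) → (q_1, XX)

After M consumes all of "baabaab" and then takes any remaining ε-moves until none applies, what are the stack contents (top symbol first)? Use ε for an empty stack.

AZ

(q_0, baabaab, Z) ⊢ (q_0, aabaab, YZ) ⊢ (q_2, abaab, Z) ⊢ (q_2, baab, XXZ) ⊢ (q_1, aab, XXXZ) ⊢ (q_1, ab, XXZ) ⊢ (q_1, b, XZ) ⊢ (q_2, ε, AZ)
All input consumed in state q_2 with stack AZ.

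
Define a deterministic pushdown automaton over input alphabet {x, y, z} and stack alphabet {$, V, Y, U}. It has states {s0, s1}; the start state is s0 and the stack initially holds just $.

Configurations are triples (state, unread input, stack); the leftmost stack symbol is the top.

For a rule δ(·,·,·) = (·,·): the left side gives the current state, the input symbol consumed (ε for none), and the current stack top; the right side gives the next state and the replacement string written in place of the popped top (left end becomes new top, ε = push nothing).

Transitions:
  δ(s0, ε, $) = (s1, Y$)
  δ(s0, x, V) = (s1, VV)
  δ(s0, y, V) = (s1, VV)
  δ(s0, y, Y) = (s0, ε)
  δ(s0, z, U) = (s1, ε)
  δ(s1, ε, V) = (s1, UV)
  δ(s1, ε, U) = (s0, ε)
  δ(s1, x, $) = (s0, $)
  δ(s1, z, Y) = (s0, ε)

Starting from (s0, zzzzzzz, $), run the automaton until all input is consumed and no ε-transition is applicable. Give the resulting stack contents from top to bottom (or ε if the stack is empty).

(s0, zzzzzzz, $)
  ε-move, top $: go to s1, push Y$ → (s1, zzzzzzz, Y$)
  read z, top Y: go to s0, push ε → (s0, zzzzzz, $)
  ε-move, top $: go to s1, push Y$ → (s1, zzzzzz, Y$)
  read z, top Y: go to s0, push ε → (s0, zzzzz, $)
  ε-move, top $: go to s1, push Y$ → (s1, zzzzz, Y$)
  read z, top Y: go to s0, push ε → (s0, zzzz, $)
  ε-move, top $: go to s1, push Y$ → (s1, zzzz, Y$)
  read z, top Y: go to s0, push ε → (s0, zzz, $)
  ε-move, top $: go to s1, push Y$ → (s1, zzz, Y$)
  read z, top Y: go to s0, push ε → (s0, zz, $)
  ε-move, top $: go to s1, push Y$ → (s1, zz, Y$)
  read z, top Y: go to s0, push ε → (s0, z, $)
  ε-move, top $: go to s1, push Y$ → (s1, z, Y$)
  read z, top Y: go to s0, push ε → (s0, ε, $)
  ε-move, top $: go to s1, push Y$ → (s1, ε, Y$)
All input consumed in state s1 with stack Y$.

Y$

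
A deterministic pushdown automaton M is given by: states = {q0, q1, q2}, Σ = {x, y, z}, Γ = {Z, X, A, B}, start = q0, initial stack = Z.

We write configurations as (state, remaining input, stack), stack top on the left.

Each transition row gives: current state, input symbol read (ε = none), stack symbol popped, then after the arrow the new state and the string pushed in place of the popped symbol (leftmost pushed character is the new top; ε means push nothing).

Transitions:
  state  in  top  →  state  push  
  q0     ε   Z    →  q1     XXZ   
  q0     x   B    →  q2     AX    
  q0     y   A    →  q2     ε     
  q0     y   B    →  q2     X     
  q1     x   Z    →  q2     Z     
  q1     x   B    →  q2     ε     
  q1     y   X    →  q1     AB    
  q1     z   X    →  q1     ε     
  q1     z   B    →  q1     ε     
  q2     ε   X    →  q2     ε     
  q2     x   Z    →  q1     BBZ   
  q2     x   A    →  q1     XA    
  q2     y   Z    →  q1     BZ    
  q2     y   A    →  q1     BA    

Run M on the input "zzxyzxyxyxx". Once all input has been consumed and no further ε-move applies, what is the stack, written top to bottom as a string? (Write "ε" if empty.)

(q0, zzxyzxyxyxx, Z)
  ε-move, top Z: go to q1, push XXZ → (q1, zzxyzxyxyxx, XXZ)
  read z, top X: go to q1, push ε → (q1, zxyzxyxyxx, XZ)
  read z, top X: go to q1, push ε → (q1, xyzxyxyxx, Z)
  read x, top Z: go to q2, push Z → (q2, yzxyxyxx, Z)
  read y, top Z: go to q1, push BZ → (q1, zxyxyxx, BZ)
  read z, top B: go to q1, push ε → (q1, xyxyxx, Z)
  read x, top Z: go to q2, push Z → (q2, yxyxx, Z)
  read y, top Z: go to q1, push BZ → (q1, xyxx, BZ)
  read x, top B: go to q2, push ε → (q2, yxx, Z)
  read y, top Z: go to q1, push BZ → (q1, xx, BZ)
  read x, top B: go to q2, push ε → (q2, x, Z)
  read x, top Z: go to q1, push BBZ → (q1, ε, BBZ)
All input consumed in state q1 with stack BBZ.

BBZ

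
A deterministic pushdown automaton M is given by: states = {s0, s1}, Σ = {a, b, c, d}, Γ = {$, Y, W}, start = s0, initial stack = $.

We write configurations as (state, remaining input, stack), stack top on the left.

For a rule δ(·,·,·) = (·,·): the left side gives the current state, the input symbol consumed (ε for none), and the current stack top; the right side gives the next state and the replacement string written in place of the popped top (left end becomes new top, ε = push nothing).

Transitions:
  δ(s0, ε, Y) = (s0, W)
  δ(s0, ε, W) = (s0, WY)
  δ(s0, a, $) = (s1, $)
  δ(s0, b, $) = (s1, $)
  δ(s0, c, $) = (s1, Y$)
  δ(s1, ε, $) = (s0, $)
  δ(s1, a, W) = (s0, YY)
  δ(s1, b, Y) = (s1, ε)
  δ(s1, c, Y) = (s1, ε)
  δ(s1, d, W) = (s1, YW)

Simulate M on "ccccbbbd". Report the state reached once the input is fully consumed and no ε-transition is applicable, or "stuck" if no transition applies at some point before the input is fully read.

(s0, ccccbbbd, $)
  read c, top $: go to s1, push Y$ → (s1, cccbbbd, Y$)
  read c, top Y: go to s1, push ε → (s1, ccbbbd, $)
  ε-move, top $: go to s0, push $ → (s0, ccbbbd, $)
  read c, top $: go to s1, push Y$ → (s1, cbbbd, Y$)
  read c, top Y: go to s1, push ε → (s1, bbbd, $)
  ε-move, top $: go to s0, push $ → (s0, bbbd, $)
  read b, top $: go to s1, push $ → (s1, bbd, $)
  ε-move, top $: go to s0, push $ → (s0, bbd, $)
  read b, top $: go to s1, push $ → (s1, bd, $)
  ε-move, top $: go to s0, push $ → (s0, bd, $)
  read b, top $: go to s1, push $ → (s1, d, $)
  ε-move, top $: go to s0, push $ → (s0, d, $)
No transition for (s0, d, top $); M blocks with input d remaining.

stuck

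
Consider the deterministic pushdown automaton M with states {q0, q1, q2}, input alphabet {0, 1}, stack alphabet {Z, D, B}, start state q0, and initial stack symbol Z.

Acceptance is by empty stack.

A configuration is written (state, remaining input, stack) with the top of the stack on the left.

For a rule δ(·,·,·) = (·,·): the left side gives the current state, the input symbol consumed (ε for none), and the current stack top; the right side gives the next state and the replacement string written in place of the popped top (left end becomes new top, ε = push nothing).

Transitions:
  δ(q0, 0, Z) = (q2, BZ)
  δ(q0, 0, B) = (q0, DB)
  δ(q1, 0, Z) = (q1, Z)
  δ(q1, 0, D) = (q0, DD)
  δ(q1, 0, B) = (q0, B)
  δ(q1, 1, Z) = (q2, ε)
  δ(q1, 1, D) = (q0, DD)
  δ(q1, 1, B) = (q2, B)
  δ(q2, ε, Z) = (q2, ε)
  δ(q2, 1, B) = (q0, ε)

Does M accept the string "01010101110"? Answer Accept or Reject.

Reject

(q0, 01010101110, Z) ⊢ (q2, 1010101110, BZ) ⊢ (q0, 010101110, Z) ⊢ (q2, 10101110, BZ) ⊢ (q0, 0101110, Z) ⊢ (q2, 101110, BZ) ⊢ (q0, 01110, Z) ⊢ (q2, 1110, BZ) ⊢ (q0, 110, Z)
No transition applies at (q0, 110, Z); input not fully consumed.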